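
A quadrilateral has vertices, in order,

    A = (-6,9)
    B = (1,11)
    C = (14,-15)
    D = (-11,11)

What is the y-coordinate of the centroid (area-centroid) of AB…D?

Apply the shoelace formula. First the cross-terms c_i = x_i·y_{i+1} − x_{i+1}·y_i:
  -75, -169, -11, -33  ⇒  2A = -288, A = -144.
Then Σ (y_i + y_{i+1})·c_i = -1440, so ȳ = -1440 / (6·(-144)) = 5/3.

5/3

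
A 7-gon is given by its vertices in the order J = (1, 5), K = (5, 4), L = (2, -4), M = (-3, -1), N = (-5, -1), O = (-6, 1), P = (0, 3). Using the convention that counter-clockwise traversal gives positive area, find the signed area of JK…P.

Σ = (-21) + (-28) + (-14) + (-2) + (-11) + (-18) + (-3) = -97
Signed area = Σ/2 = -48.5 (negative ⇒ clockwise traversal).

-48.5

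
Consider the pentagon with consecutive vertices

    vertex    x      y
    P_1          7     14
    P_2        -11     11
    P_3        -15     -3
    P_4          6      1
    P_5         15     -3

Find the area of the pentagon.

315

Σ = (231) + (198) + (3) + (-33) + (231) = 630
Area = |Σ|/2 = 315.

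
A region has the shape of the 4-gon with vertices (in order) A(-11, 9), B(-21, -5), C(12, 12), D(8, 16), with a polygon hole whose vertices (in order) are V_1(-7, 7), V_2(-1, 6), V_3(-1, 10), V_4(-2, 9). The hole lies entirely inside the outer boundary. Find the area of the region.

187.5

Outer boundary:
A→B: (-11)(-5) − (-21)(9) = 244
B→C: (-21)(12) − (12)(-5) = -192
C→D: (12)(16) − (8)(12) = 96
D→A: (8)(9) − (-11)(16) = 248
Σ = 396
Area = |Σ|/2 = 198.
Hole:
Apply Gauss's area formula: 2A = Σ (x_i·y_{i+1} − x_{i+1}·y_i), indices taken mod 4.
Σ = (-35) + (-4) + (11) + (49) = 21
Area = |Σ|/2 = 10.5.
Net area = 198 − 10.5 = 187.5.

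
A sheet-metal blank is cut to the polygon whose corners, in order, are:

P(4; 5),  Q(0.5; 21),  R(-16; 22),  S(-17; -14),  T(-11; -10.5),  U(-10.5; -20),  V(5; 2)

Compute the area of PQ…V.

628.375

Apply the surveyor's formula: 2A = Σ (x_i·y_{i+1} − x_{i+1}·y_i), indices taken mod 7.
Σ = (81.5) + (347) + (598) + (24.5) + (109.75) + (79) + (17) = 1256.75
Area = |Σ|/2 = 628.375.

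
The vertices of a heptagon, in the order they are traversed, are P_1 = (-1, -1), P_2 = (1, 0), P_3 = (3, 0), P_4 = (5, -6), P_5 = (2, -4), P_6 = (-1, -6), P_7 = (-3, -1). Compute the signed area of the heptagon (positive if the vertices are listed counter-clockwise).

Σ = (1) + (0) + (-18) + (-8) + (-16) + (-17) + (2) = -56
Signed area = Σ/2 = -28 (negative ⇒ clockwise traversal).

-28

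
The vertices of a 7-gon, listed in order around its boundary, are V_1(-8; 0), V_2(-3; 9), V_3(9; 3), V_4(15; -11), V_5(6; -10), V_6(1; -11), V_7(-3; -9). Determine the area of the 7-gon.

Apply the surveyor's formula: 2A = Σ (x_i·y_{i+1} − x_{i+1}·y_i), indices taken mod 7.
Cross-terms: -72, -90, -144, -84, -56, -42, -72  ⇒  Σ = -560
Area = |Σ|/2 = 280.

280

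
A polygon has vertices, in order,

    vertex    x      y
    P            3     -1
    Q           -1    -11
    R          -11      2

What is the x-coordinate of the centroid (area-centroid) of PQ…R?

Apply Gauss's area formula. First the cross-terms c_i = x_i·y_{i+1} − x_{i+1}·y_i:
  -34, -123, 5  ⇒  2A = -152, A = -76.
Then Σ (x_i + x_{i+1})·c_i = 1368, so x̄ = 1368 / (6·(-76)) = -3.

-3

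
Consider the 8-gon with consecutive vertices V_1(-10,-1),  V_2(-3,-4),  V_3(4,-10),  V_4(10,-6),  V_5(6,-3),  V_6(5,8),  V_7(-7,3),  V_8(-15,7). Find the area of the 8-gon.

190

Apply the surveyor's formula: 2A = Σ (x_i·y_{i+1} − x_{i+1}·y_i), indices taken mod 8.
Cross-terms: 37, 46, 76, 6, 63, 71, -4, 85  ⇒  Σ = 380
Area = |Σ|/2 = 190.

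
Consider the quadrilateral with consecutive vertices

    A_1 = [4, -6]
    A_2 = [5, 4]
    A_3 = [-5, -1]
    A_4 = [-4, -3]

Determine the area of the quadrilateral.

Apply Gauss's area formula: 2A = Σ (x_i·y_{i+1} − x_{i+1}·y_i), indices taken mod 4.
Σ = (46) + (15) + (11) + (36) = 108
Area = |Σ|/2 = 54.

54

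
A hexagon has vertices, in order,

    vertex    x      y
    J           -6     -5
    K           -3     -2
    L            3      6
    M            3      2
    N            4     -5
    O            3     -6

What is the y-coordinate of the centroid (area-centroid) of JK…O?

Apply the shoelace (surveyor's) formula. First the cross-terms c_i = x_i·y_{i+1} − x_{i+1}·y_i:
  -3, -12, -12, -23, -9, -51  ⇒  2A = -110, A = -55.
Then Σ (y_i + y_{i+1})·c_i = 606, so ȳ = 606 / (6·(-55)) = -101/55.

-101/55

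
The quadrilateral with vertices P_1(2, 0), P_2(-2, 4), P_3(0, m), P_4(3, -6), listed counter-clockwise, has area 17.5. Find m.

Write out the shoelace sum; only the two edges meeting at P_3 involve m:
2·Area = [((-2)·m − 0·4) + (0·(-6) − 3·m)] + 20
       = -5·m + 20 = 35
⇒ m = -3.

-3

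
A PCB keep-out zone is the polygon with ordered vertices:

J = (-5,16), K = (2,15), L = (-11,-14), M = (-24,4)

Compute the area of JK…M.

Cross-terms: -107, 137, -380, -364  ⇒  Σ = -714
Area = |Σ|/2 = 357.

357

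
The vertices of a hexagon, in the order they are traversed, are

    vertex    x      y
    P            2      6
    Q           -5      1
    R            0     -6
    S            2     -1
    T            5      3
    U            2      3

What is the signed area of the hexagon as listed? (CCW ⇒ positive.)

50

Apply the surveyor's formula: 2A = Σ (x_i·y_{i+1} − x_{i+1}·y_i), indices taken mod 6.
Σ = (32) + (30) + (12) + (11) + (9) + (6) = 100
Signed area = Σ/2 = 50 (positive ⇒ counter-clockwise traversal).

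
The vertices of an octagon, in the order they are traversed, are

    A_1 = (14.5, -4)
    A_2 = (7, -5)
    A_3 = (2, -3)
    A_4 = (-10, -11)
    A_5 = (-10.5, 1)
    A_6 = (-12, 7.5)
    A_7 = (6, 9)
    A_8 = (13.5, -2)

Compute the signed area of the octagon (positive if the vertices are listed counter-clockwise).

-305.625

Cross-terms: -44.5, -11, -52, -125.5, -66.75, -153, -133.5, -25  ⇒  Σ = -611.25
Signed area = Σ/2 = -305.625 (negative ⇒ clockwise traversal).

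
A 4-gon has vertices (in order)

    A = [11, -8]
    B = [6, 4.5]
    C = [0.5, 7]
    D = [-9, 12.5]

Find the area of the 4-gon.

70.5

Apply the surveyor's formula: 2A = Σ (x_i·y_{i+1} − x_{i+1}·y_i), indices taken mod 4.
Σ = (97.5) + (39.75) + (69.25) + (-65.5) = 141
Area = |Σ|/2 = 70.5.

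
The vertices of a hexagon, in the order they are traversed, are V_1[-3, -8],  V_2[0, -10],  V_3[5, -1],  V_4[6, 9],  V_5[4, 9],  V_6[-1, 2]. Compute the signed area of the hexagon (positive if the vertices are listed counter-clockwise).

90

Σ = (30) + (50) + (51) + (18) + (17) + (14) = 180
Signed area = Σ/2 = 90 (positive ⇒ counter-clockwise traversal).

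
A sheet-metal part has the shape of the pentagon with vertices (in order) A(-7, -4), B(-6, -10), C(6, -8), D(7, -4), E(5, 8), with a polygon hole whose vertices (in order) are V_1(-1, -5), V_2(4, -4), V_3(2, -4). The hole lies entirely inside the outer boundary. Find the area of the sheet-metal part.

Outer boundary:
Apply the shoelace (surveyor's) formula: 2A = Σ (x_i·y_{i+1} − x_{i+1}·y_i), indices taken mod 5.
A→B: (-7)(-10) − (-6)(-4) = 46
B→C: (-6)(-8) − (6)(-10) = 108
C→D: (6)(-4) − (7)(-8) = 32
D→E: (7)(8) − (5)(-4) = 76
E→A: (5)(-4) − (-7)(8) = 36
Σ = 298
Area = |Σ|/2 = 149.
Hole:
Cross-terms: 24, -8, -14  ⇒  Σ = 2
Area = |Σ|/2 = 1.
Net area = 149 − 1 = 148.

148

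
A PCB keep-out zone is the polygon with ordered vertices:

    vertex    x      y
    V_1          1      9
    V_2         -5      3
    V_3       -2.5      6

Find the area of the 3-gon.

Σ = (48) + (-22.5) + (-28.5) = -3
Area = |Σ|/2 = 1.5.

1.5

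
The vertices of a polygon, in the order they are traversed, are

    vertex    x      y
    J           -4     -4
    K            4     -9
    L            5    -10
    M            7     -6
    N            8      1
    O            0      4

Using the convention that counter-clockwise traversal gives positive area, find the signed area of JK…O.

100

Apply the surveyor's formula: 2A = Σ (x_i·y_{i+1} − x_{i+1}·y_i), indices taken mod 6.
J→K: (-4)(-9) − (4)(-4) = 52
K→L: (4)(-10) − (5)(-9) = 5
L→M: (5)(-6) − (7)(-10) = 40
M→N: (7)(1) − (8)(-6) = 55
N→O: (8)(4) − (0)(1) = 32
O→J: (0)(-4) − (-4)(4) = 16
Σ = 200
Signed area = Σ/2 = 100 (positive ⇒ counter-clockwise traversal).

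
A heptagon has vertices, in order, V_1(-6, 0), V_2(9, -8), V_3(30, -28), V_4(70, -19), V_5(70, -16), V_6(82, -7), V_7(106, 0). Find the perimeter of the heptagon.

242

|V_1V_2| = √((15)² + (-8)²) = √289 = 17
|V_2V_3| = √((21)² + (-20)²) = √841 = 29
|V_3V_4| = √((40)² + (9)²) = √1681 = 41
|V_4V_5| = √((0)² + (3)²) = √9 = 3
|V_5V_6| = √((12)² + (9)²) = √225 = 15
|V_6V_7| = √((24)² + (7)²) = √625 = 25
|V_7V_1| = √((-112)² + (0)²) = √12544 = 112
Perimeter = 17 + 29 + 41 + 3 + 15 + 25 + 112 = 242.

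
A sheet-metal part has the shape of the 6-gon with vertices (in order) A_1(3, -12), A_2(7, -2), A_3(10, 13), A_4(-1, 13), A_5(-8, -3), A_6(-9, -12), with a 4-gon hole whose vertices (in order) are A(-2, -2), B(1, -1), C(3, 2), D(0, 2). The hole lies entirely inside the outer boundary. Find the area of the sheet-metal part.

316.5

Outer boundary:
Apply Gauss's area formula: 2A = Σ (x_i·y_{i+1} − x_{i+1}·y_i), indices taken mod 6.
Cross-terms: 78, 111, 143, 107, 69, 144  ⇒  Σ = 652
Area = |Σ|/2 = 326.
Hole:
Apply Gauss's area formula: 2A = Σ (x_i·y_{i+1} − x_{i+1}·y_i), indices taken mod 4.
Σ = (4) + (5) + (6) + (4) = 19
Area = |Σ|/2 = 9.5.
Net area = 326 − 9.5 = 316.5.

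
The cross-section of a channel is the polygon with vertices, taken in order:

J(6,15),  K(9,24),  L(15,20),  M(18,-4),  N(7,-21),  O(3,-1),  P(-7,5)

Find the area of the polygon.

506

Cross-terms: 9, -180, -420, -350, 56, 8, -135  ⇒  Σ = -1012
Area = |Σ|/2 = 506.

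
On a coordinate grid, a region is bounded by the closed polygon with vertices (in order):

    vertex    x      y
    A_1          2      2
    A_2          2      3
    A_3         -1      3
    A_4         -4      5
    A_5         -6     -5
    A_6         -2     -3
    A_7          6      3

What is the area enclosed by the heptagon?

47

Σ = (2) + (9) + (7) + (50) + (8) + (12) + (6) = 94
Area = |Σ|/2 = 47.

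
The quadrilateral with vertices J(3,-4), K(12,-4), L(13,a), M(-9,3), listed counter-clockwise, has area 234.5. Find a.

15

The doubled signed area Σ (x_i y_{i+1} − x_{i+1} y_i) is linear in a.
With a=0 it equals 154; the coefficient of a is 21 (from the two edges through L).
So 21·a + 154 = 2·234.5 = 469 ⇒ a = 15.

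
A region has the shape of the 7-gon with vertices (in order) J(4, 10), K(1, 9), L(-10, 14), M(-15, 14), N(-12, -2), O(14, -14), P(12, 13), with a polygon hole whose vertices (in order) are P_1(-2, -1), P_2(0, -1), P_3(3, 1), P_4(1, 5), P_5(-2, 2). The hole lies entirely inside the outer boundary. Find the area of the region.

487.5

Outer boundary:
J→K: (4)(9) − (1)(10) = 26
K→L: (1)(14) − (-10)(9) = 104
L→M: (-10)(14) − (-15)(14) = 70
M→N: (-15)(-2) − (-12)(14) = 198
N→O: (-12)(-14) − (14)(-2) = 196
O→P: (14)(13) − (12)(-14) = 350
P→J: (12)(10) − (4)(13) = 68
Σ = 1012
Area = |Σ|/2 = 506.
Hole:
Apply the shoelace formula: 2A = Σ (x_i·y_{i+1} − x_{i+1}·y_i), indices taken mod 5.
P_1→P_2: (-2)(-1) − (0)(-1) = 2
P_2→P_3: (0)(1) − (3)(-1) = 3
P_3→P_4: (3)(5) − (1)(1) = 14
P_4→P_5: (1)(2) − (-2)(5) = 12
P_5→P_1: (-2)(-1) − (-2)(2) = 6
Σ = 37
Area = |Σ|/2 = 18.5.
Net area = 506 − 18.5 = 487.5.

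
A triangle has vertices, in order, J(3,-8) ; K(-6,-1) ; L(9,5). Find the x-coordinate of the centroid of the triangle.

Apply the shoelace formula. First the cross-terms c_i = x_i·y_{i+1} − x_{i+1}·y_i:
  -51, -21, -87  ⇒  2A = -159, A = -79.5.
Then Σ (x_i + x_{i+1})·c_i = -954, so x̄ = -954 / (6·(-79.5)) = 2.

2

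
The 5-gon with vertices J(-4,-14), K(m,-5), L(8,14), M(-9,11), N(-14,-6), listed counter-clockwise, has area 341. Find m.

Write out the shoelace sum; only the two edges meeting at K involve m:
2·Area = [((-4)·(-5) − m·(-14)) + (m·14 − 8·(-5))] + 594
       = 28·m + 654 = 682
⇒ m = 1.

1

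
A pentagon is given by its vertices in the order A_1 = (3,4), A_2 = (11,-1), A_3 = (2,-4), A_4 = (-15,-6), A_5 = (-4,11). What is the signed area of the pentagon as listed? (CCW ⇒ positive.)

Apply the shoelace formula: 2A = Σ (x_i·y_{i+1} − x_{i+1}·y_i), indices taken mod 5.
Σ = (-47) + (-42) + (-72) + (-189) + (-49) = -399
Signed area = Σ/2 = -199.5 (negative ⇒ clockwise traversal).

-199.5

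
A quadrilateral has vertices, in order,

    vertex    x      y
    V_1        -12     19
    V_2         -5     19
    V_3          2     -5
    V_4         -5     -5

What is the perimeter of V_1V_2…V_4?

|V_1V_2| = √((7)² + (0)²) = √49 = 7
|V_2V_3| = √((7)² + (-24)²) = √625 = 25
|V_3V_4| = √((-7)² + (0)²) = √49 = 7
|V_4V_1| = √((-7)² + (24)²) = √625 = 25
Perimeter = 7 + 25 + 7 + 25 = 64.

64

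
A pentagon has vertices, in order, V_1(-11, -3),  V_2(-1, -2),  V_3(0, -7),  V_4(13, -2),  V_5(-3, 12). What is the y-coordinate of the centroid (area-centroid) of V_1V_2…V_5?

Apply the shoelace formula. First the cross-terms c_i = x_i·y_{i+1} − x_{i+1}·y_i:
  19, 7, 91, 150, 141  ⇒  2A = 408, A = 204.
Then Σ (y_i + y_{i+1})·c_i = 1792, so ȳ = 1792 / (6·204) = 224/153.

224/153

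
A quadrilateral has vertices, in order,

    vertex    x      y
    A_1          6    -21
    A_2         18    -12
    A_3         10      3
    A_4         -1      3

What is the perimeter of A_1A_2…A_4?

|A_1A_2| = √((12)² + (9)²) = √225 = 15
|A_2A_3| = √((-8)² + (15)²) = √289 = 17
|A_3A_4| = √((-11)² + (0)²) = √121 = 11
|A_4A_1| = √((7)² + (-24)²) = √625 = 25
Perimeter = 15 + 17 + 11 + 25 = 68.

68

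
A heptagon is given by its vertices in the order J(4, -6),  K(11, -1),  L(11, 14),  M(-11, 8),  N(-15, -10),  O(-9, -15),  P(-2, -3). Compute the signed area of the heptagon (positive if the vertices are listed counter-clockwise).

Σ = (62) + (165) + (242) + (230) + (135) + (-3) + (24) = 855
Signed area = Σ/2 = 427.5 (positive ⇒ counter-clockwise traversal).

427.5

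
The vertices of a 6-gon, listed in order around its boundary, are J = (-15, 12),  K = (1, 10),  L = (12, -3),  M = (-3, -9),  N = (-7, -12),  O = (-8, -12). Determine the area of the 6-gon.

358.5

Apply Gauss's area formula: 2A = Σ (x_i·y_{i+1} − x_{i+1}·y_i), indices taken mod 6.
Σ = (-162) + (-123) + (-117) + (-27) + (-12) + (-276) = -717
Area = |Σ|/2 = 358.5.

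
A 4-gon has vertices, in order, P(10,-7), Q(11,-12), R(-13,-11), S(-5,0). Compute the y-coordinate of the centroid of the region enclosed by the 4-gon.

Apply the shoelace formula. First the cross-terms c_i = x_i·y_{i+1} − x_{i+1}·y_i:
  -43, -277, -55, 35  ⇒  2A = -340, A = -170.
Then Σ (y_i + y_{i+1})·c_i = 7548, so ȳ = 7548 / (6·(-170)) = -7.4.

-7.4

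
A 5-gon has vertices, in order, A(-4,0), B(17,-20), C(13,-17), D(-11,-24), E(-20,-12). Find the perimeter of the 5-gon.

94

|AB| = √((21)² + (-20)²) = √841 = 29
|BC| = √((-4)² + (3)²) = √25 = 5
|CD| = √((-24)² + (-7)²) = √625 = 25
|DE| = √((-9)² + (12)²) = √225 = 15
|EA| = √((16)² + (12)²) = √400 = 20
Perimeter = 29 + 5 + 25 + 15 + 20 = 94.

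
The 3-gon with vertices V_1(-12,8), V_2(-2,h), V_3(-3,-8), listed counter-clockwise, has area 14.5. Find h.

-13

The doubled signed area Σ (x_i y_{i+1} − x_{i+1} y_i) is linear in h.
With h=0 it equals -88; the coefficient of h is -9 (from the two edges through V_2).
So -9·h + -88 = 2·14.5 = 29 ⇒ h = -13.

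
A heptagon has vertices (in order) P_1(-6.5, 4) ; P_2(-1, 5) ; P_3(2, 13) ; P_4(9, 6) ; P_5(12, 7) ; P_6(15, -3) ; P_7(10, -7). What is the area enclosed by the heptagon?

Cross-terms: -28.5, -23, -105, -9, -141, -75, -5.5  ⇒  Σ = -387
Area = |Σ|/2 = 193.5.

193.5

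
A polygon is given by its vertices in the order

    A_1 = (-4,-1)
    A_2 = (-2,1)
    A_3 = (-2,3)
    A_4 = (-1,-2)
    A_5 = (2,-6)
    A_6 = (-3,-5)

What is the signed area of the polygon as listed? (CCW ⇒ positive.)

Apply the surveyor's formula: 2A = Σ (x_i·y_{i+1} − x_{i+1}·y_i), indices taken mod 6.
Cross-terms: -6, -4, 7, 10, -28, -17  ⇒  Σ = -38
Signed area = Σ/2 = -19 (negative ⇒ clockwise traversal).

-19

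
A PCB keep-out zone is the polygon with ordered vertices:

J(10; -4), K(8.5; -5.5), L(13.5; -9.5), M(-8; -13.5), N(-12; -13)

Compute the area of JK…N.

J→K: (10)(-5.5) − (8.5)(-4) = -21
K→L: (8.5)(-9.5) − (13.5)(-5.5) = -6.5
L→M: (13.5)(-13.5) − (-8)(-9.5) = -258.25
M→N: (-8)(-13) − (-12)(-13.5) = -58
N→J: (-12)(-4) − (10)(-13) = 178
Σ = -165.75
Area = |Σ|/2 = 82.875.

82.875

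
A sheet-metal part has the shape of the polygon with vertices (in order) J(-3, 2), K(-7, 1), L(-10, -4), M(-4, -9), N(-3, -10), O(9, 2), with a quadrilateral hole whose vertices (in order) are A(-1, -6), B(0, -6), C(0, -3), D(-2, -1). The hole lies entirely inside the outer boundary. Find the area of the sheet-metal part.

Outer boundary:
Apply the shoelace (surveyor's) formula: 2A = Σ (x_i·y_{i+1} − x_{i+1}·y_i), indices taken mod 6.
Σ = (11) + (38) + (74) + (13) + (84) + (24) = 244
Area = |Σ|/2 = 122.
Hole:
Apply Gauss's area formula: 2A = Σ (x_i·y_{i+1} − x_{i+1}·y_i), indices taken mod 4.
Σ = (6) + (0) + (-6) + (11) = 11
Area = |Σ|/2 = 5.5.
Net area = 122 − 5.5 = 116.5.

116.5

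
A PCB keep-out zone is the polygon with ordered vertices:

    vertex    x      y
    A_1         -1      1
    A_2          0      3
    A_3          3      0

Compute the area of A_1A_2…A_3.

Apply the surveyor's formula: 2A = Σ (x_i·y_{i+1} − x_{i+1}·y_i), indices taken mod 3.
A_1→A_2: (-1)(3) − (0)(1) = -3
A_2→A_3: (0)(0) − (3)(3) = -9
A_3→A_1: (3)(1) − (-1)(0) = 3
Σ = -9
Area = |Σ|/2 = 4.5.

4.5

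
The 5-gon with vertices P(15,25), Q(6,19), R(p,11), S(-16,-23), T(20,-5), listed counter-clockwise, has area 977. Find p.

-11

Write out the shoelace sum; only the two edges meeting at R involve p:
2·Area = [(6·11 − p·19) + (p·(-23) − (-16)·11)] + 1250
       = -42·p + 1492 = 1954
⇒ p = -11.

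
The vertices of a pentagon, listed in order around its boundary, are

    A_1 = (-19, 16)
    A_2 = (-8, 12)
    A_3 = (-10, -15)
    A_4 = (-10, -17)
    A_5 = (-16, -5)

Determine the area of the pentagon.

206.5

Apply the surveyor's formula: 2A = Σ (x_i·y_{i+1} − x_{i+1}·y_i), indices taken mod 5.
Σ = (-100) + (240) + (20) + (-222) + (-351) = -413
Area = |Σ|/2 = 206.5.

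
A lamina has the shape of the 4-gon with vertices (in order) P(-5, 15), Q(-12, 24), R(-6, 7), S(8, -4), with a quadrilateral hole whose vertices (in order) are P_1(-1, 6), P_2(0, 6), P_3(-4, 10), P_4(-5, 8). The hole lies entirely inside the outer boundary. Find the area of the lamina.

Outer boundary:
Apply Gauss's area formula: 2A = Σ (x_i·y_{i+1} − x_{i+1}·y_i), indices taken mod 4.
Σ = (60) + (60) + (-32) + (100) = 188
Area = |Σ|/2 = 94.
Hole:
Apply the shoelace formula: 2A = Σ (x_i·y_{i+1} − x_{i+1}·y_i), indices taken mod 4.
P_1→P_2: (-1)(6) − (0)(6) = -6
P_2→P_3: (0)(10) − (-4)(6) = 24
P_3→P_4: (-4)(8) − (-5)(10) = 18
P_4→P_1: (-5)(6) − (-1)(8) = -22
Σ = 14
Area = |Σ|/2 = 7.
Net area = 94 − 7 = 87.

87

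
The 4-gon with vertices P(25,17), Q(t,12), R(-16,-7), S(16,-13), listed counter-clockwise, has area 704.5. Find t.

0

The doubled signed area Σ (x_i y_{i+1} − x_{i+1} y_i) is linear in t.
With t=0 it equals 1409; the coefficient of t is -24 (from the two edges through Q).
So -24·t + 1409 = 2·704.5 = 1409 ⇒ t = 0.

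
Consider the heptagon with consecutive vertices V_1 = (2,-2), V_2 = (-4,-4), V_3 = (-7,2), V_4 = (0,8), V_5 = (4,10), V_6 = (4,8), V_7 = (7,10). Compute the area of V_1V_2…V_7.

Apply the shoelace formula: 2A = Σ (x_i·y_{i+1} − x_{i+1}·y_i), indices taken mod 7.
Σ = (-16) + (-36) + (-56) + (-32) + (-8) + (-16) + (-34) = -198
Area = |Σ|/2 = 99.

99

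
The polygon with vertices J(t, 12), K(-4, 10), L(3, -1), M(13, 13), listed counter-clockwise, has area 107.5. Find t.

The doubled signed area Σ (x_i y_{i+1} − x_{i+1} y_i) is linear in t.
With t=0 it equals 230; the coefficient of t is -3 (from the two edges through J).
So -3·t + 230 = 2·107.5 = 215 ⇒ t = 5.

5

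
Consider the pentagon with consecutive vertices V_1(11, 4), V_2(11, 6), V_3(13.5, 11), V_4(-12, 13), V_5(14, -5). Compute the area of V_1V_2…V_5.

179.25

Apply the shoelace formula: 2A = Σ (x_i·y_{i+1} − x_{i+1}·y_i), indices taken mod 5.
Σ = (22) + (40) + (307.5) + (-122) + (111) = 358.5
Area = |Σ|/2 = 179.25.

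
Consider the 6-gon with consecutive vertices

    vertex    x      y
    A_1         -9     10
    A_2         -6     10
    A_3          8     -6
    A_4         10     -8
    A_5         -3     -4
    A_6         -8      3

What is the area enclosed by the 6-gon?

Σ = (-30) + (-44) + (-4) + (-64) + (-41) + (-53) = -236
Area = |Σ|/2 = 118.

118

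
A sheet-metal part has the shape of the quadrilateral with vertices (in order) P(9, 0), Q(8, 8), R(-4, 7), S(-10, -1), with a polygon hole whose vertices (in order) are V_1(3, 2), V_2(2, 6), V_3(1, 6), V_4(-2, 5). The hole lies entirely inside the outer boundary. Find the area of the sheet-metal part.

Outer boundary:
Apply Gauss's area formula: 2A = Σ (x_i·y_{i+1} − x_{i+1}·y_i), indices taken mod 4.
Σ = (72) + (88) + (74) + (9) = 243
Area = |Σ|/2 = 121.5.
Hole:
Apply the shoelace (surveyor's) formula: 2A = Σ (x_i·y_{i+1} − x_{i+1}·y_i), indices taken mod 4.
Cross-terms: 14, 6, 17, -19  ⇒  Σ = 18
Area = |Σ|/2 = 9.
Net area = 121.5 − 9 = 112.5.

112.5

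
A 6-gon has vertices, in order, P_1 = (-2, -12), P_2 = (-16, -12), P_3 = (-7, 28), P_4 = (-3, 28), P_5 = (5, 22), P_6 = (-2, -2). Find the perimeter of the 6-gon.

|P_1P_2| = √((-14)² + (0)²) = √196 = 14
|P_2P_3| = √((9)² + (40)²) = √1681 = 41
|P_3P_4| = √((4)² + (0)²) = √16 = 4
|P_4P_5| = √((8)² + (-6)²) = √100 = 10
|P_5P_6| = √((-7)² + (-24)²) = √625 = 25
|P_6P_1| = √((0)² + (-10)²) = √100 = 10
Perimeter = 14 + 41 + 4 + 10 + 25 + 10 = 104.

104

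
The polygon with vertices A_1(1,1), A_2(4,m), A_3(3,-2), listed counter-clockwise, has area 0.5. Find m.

Write out the shoelace sum; only the two edges meeting at A_2 involve m:
2·Area = [(1·m − 4·1) + (4·(-2) − 3·m)] + 5
       = -2·m + -7 = 1
⇒ m = -4.

-4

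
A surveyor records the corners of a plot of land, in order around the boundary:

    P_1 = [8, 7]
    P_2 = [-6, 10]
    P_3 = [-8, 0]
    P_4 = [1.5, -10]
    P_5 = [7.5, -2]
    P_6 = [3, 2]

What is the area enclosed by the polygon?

190

Cross-terms: 122, 80, 80, 72, 21, 5  ⇒  Σ = 380
Area = |Σ|/2 = 190.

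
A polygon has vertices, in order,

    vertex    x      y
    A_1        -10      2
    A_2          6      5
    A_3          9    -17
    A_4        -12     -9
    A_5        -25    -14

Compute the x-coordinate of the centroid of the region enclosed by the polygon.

-31/9

Apply the shoelace (surveyor's) formula. First the cross-terms c_i = x_i·y_{i+1} − x_{i+1}·y_i:
  -62, -147, -285, -57, -190  ⇒  2A = -741, A = -370.5.
Then Σ (x_i + x_{i+1})·c_i = 7657, so x̄ = 7657 / (6·(-370.5)) = -31/9.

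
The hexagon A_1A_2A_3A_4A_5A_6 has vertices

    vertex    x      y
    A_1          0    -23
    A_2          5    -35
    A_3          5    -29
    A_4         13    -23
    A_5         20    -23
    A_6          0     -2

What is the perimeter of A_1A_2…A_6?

|A_1A_2| = √((5)² + (-12)²) = √169 = 13
|A_2A_3| = √((0)² + (6)²) = √36 = 6
|A_3A_4| = √((8)² + (6)²) = √100 = 10
|A_4A_5| = √((7)² + (0)²) = √49 = 7
|A_5A_6| = √((-20)² + (21)²) = √841 = 29
|A_6A_1| = √((0)² + (-21)²) = √441 = 21
Perimeter = 13 + 6 + 10 + 7 + 29 + 21 = 86.

86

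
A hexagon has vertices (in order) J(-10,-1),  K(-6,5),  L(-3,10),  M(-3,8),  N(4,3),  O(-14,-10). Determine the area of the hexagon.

Apply the surveyor's formula: 2A = Σ (x_i·y_{i+1} − x_{i+1}·y_i), indices taken mod 6.
J→K: (-10)(5) − (-6)(-1) = -56
K→L: (-6)(10) − (-3)(5) = -45
L→M: (-3)(8) − (-3)(10) = 6
M→N: (-3)(3) − (4)(8) = -41
N→O: (4)(-10) − (-14)(3) = 2
O→J: (-14)(-1) − (-10)(-10) = -86
Σ = -220
Area = |Σ|/2 = 110.

110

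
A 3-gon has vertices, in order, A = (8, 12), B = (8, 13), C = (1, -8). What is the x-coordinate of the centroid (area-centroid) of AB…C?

17/3

Apply the shoelace (surveyor's) formula. First the cross-terms c_i = x_i·y_{i+1} − x_{i+1}·y_i:
  8, -77, 76  ⇒  2A = 7, A = 3.5.
Then Σ (x_i + x_{i+1})·c_i = 119, so x̄ = 119 / (6·3.5) = 17/3.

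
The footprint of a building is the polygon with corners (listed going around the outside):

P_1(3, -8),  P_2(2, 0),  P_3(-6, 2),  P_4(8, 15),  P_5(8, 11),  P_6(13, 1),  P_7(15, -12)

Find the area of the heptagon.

Σ = (16) + (4) + (-106) + (-32) + (-135) + (-171) + (-84) = -508
Area = |Σ|/2 = 254.

254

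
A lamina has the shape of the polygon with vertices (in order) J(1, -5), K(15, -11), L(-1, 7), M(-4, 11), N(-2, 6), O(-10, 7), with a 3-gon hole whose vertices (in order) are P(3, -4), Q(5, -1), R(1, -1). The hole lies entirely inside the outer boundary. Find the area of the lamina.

Outer boundary:
Apply the shoelace formula: 2A = Σ (x_i·y_{i+1} − x_{i+1}·y_i), indices taken mod 6.
J→K: (1)(-11) − (15)(-5) = 64
K→L: (15)(7) − (-1)(-11) = 94
L→M: (-1)(11) − (-4)(7) = 17
M→N: (-4)(6) − (-2)(11) = -2
N→O: (-2)(7) − (-10)(6) = 46
O→J: (-10)(-5) − (1)(7) = 43
Σ = 262
Area = |Σ|/2 = 131.
Hole:
Σ = (17) + (-4) + (-1) = 12
Area = |Σ|/2 = 6.
Net area = 131 − 6 = 125.

125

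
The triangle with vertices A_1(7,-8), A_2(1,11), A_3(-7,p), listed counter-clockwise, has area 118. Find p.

Write out the shoelace sum; only the two edges meeting at A_3 involve p:
2·Area = [(1·p − (-7)·11) + ((-7)·(-8) − 7·p)] + 85
       = -6·p + 218 = 236
⇒ p = -3.

-3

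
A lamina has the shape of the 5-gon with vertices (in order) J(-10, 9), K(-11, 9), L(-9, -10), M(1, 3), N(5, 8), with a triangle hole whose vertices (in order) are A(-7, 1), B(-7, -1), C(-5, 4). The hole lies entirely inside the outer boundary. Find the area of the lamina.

148.5

Outer boundary:
Apply the shoelace (surveyor's) formula: 2A = Σ (x_i·y_{i+1} − x_{i+1}·y_i), indices taken mod 5.
Σ = (9) + (191) + (-17) + (-7) + (125) = 301
Area = |Σ|/2 = 150.5.
Hole:
A→B: (-7)(-1) − (-7)(1) = 14
B→C: (-7)(4) − (-5)(-1) = -33
C→A: (-5)(1) − (-7)(4) = 23
Σ = 4
Area = |Σ|/2 = 2.
Net area = 150.5 − 2 = 148.5.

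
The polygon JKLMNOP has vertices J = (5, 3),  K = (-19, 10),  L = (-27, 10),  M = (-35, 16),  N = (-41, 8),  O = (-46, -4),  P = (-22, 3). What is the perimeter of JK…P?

|JK| = √((-24)² + (7)²) = √625 = 25
|KL| = √((-8)² + (0)²) = √64 = 8
|LM| = √((-8)² + (6)²) = √100 = 10
|MN| = √((-6)² + (-8)²) = √100 = 10
|NO| = √((-5)² + (-12)²) = √169 = 13
|OP| = √((24)² + (7)²) = √625 = 25
|PJ| = √((27)² + (0)²) = √729 = 27
Perimeter = 25 + 8 + 10 + 10 + 13 + 25 + 27 = 118.

118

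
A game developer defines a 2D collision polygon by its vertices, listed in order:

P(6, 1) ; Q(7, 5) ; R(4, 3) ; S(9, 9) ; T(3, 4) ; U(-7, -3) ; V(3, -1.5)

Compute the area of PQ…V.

46.25

Cross-terms: 23, 1, 9, 9, 19, 19.5, 12  ⇒  Σ = 92.5
Area = |Σ|/2 = 46.25.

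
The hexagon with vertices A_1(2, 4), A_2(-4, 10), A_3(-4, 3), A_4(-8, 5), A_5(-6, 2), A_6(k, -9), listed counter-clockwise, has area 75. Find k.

The doubled signed area Σ (x_i y_{i+1} − x_{i+1} y_i) is linear in k.
With k=0 it equals 154; the coefficient of k is 2 (from the two edges through A_6).
So 2·k + 154 = 2·75 = 150 ⇒ k = -2.

-2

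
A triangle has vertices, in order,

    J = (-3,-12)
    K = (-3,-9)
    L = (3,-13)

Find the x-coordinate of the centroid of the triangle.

Apply the surveyor's formula. First the cross-terms c_i = x_i·y_{i+1} − x_{i+1}·y_i:
  -9, 66, -75  ⇒  2A = -18, A = -9.
Then Σ (x_i + x_{i+1})·c_i = 54, so x̄ = 54 / (6·(-9)) = -1.

-1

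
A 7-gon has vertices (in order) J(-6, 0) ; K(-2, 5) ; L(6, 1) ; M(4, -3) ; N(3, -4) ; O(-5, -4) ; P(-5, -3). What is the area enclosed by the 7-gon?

Apply the shoelace (surveyor's) formula: 2A = Σ (x_i·y_{i+1} − x_{i+1}·y_i), indices taken mod 7.
Σ = (-30) + (-32) + (-22) + (-7) + (-32) + (-5) + (-18) = -146
Area = |Σ|/2 = 73.

73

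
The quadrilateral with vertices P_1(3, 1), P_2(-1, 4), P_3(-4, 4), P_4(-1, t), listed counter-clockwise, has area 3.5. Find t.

The doubled signed area Σ (x_i y_{i+1} − x_{i+1} y_i) is linear in t.
With t=0 it equals 28; the coefficient of t is -7 (from the two edges through P_4).
So -7·t + 28 = 2·3.5 = 7 ⇒ t = 3.

3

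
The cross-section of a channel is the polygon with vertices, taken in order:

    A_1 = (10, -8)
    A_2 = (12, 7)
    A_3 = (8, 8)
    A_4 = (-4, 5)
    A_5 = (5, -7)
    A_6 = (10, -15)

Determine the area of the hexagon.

Apply Gauss's area formula: 2A = Σ (x_i·y_{i+1} − x_{i+1}·y_i), indices taken mod 6.
Σ = (166) + (40) + (72) + (3) + (-5) + (70) = 346
Area = |Σ|/2 = 173.

173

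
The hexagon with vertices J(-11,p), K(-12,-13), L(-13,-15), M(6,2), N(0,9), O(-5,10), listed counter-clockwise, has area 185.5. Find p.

-8

The doubled signed area Σ (x_i y_{i+1} − x_{i+1} y_i) is linear in p.
With p=0 it equals 427; the coefficient of p is 7 (from the two edges through J).
So 7·p + 427 = 2·185.5 = 371 ⇒ p = -8.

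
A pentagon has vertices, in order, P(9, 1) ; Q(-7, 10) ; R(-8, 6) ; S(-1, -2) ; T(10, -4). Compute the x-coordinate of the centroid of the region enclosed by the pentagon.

172/227

Apply Gauss's area formula. First the cross-terms c_i = x_i·y_{i+1} − x_{i+1}·y_i:
  97, 38, 22, 24, 46  ⇒  2A = 227, A = 113.5.
Then Σ (x_i + x_{i+1})·c_i = 516, so x̄ = 516 / (6·113.5) = 172/227.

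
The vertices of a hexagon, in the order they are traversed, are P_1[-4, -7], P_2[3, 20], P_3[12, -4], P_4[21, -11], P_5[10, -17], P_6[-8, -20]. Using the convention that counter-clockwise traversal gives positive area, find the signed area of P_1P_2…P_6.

-483

Apply the surveyor's formula: 2A = Σ (x_i·y_{i+1} − x_{i+1}·y_i), indices taken mod 6.
P_1→P_2: (-4)(20) − (3)(-7) = -59
P_2→P_3: (3)(-4) − (12)(20) = -252
P_3→P_4: (12)(-11) − (21)(-4) = -48
P_4→P_5: (21)(-17) − (10)(-11) = -247
P_5→P_6: (10)(-20) − (-8)(-17) = -336
P_6→P_1: (-8)(-7) − (-4)(-20) = -24
Σ = -966
Signed area = Σ/2 = -483 (negative ⇒ clockwise traversal).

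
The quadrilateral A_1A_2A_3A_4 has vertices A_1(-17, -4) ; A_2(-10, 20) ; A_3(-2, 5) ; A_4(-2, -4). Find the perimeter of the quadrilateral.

|A_1A_2| = √((7)² + (24)²) = √625 = 25
|A_2A_3| = √((8)² + (-15)²) = √289 = 17
|A_3A_4| = √((0)² + (-9)²) = √81 = 9
|A_4A_1| = √((-15)² + (0)²) = √225 = 15
Perimeter = 25 + 17 + 9 + 15 = 66.

66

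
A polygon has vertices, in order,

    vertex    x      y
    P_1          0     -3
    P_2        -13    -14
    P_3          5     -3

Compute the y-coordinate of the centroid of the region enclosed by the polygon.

Apply the surveyor's formula. First the cross-terms c_i = x_i·y_{i+1} − x_{i+1}·y_i:
  -39, 109, -15  ⇒  2A = 55, A = 27.5.
Then Σ (y_i + y_{i+1})·c_i = -1100, so ȳ = -1100 / (6·27.5) = -20/3.

-20/3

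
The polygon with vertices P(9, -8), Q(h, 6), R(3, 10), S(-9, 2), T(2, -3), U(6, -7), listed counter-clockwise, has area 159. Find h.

The doubled signed area Σ (x_i y_{i+1} − x_{i+1} y_i) is linear in h.
With h=0 it equals 174; the coefficient of h is 18 (from the two edges through Q).
So 18·h + 174 = 2·159 = 318 ⇒ h = 8.

8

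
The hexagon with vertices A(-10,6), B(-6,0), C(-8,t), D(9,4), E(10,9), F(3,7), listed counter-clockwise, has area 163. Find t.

The doubled signed area Σ (x_i y_{i+1} − x_{i+1} y_i) is linear in t.
With t=0 it equals 176; the coefficient of t is -15 (from the two edges through C).
So -15·t + 176 = 2·163 = 326 ⇒ t = -10.

-10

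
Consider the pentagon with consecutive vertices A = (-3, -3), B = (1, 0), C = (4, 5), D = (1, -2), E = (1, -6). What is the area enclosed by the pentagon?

15

A→B: (-3)(0) − (1)(-3) = 3
B→C: (1)(5) − (4)(0) = 5
C→D: (4)(-2) − (1)(5) = -13
D→E: (1)(-6) − (1)(-2) = -4
E→A: (1)(-3) − (-3)(-6) = -21
Σ = -30
Area = |Σ|/2 = 15.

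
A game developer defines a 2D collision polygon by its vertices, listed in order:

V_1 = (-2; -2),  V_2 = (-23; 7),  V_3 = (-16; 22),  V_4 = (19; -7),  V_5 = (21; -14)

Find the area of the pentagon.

Apply the surveyor's formula: 2A = Σ (x_i·y_{i+1} − x_{i+1}·y_i), indices taken mod 5.
Cross-terms: -60, -394, -306, -119, -70  ⇒  Σ = -949
Area = |Σ|/2 = 474.5.

474.5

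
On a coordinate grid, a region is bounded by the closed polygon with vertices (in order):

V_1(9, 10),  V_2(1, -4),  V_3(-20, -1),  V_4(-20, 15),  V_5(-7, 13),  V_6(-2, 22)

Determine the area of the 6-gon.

Apply the shoelace (surveyor's) formula: 2A = Σ (x_i·y_{i+1} − x_{i+1}·y_i), indices taken mod 6.
Cross-terms: -46, -81, -320, -155, -128, -218  ⇒  Σ = -948
Area = |Σ|/2 = 474.

474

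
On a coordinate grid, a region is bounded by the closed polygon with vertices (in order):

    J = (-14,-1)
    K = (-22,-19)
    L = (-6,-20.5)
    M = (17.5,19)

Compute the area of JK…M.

537.125

J→K: (-14)(-19) − (-22)(-1) = 244
K→L: (-22)(-20.5) − (-6)(-19) = 337
L→M: (-6)(19) − (17.5)(-20.5) = 244.75
M→J: (17.5)(-1) − (-14)(19) = 248.5
Σ = 1074.25
Area = |Σ|/2 = 537.125.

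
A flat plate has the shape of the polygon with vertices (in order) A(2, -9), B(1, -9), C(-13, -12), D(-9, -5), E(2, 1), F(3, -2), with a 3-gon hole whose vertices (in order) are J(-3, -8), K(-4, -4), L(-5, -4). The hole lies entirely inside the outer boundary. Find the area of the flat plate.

Outer boundary:
Apply Gauss's area formula: 2A = Σ (x_i·y_{i+1} − x_{i+1}·y_i), indices taken mod 6.
Σ = (-9) + (-129) + (-43) + (1) + (-7) + (-23) = -210
Area = |Σ|/2 = 105.
Hole:
J→K: (-3)(-4) − (-4)(-8) = -20
K→L: (-4)(-4) − (-5)(-4) = -4
L→J: (-5)(-8) − (-3)(-4) = 28
Σ = 4
Area = |Σ|/2 = 2.
Net area = 105 − 2 = 103.

103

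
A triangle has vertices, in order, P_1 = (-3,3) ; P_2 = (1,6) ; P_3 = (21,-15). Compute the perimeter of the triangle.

64

|P_1P_2| = √((4)² + (3)²) = √25 = 5
|P_2P_3| = √((20)² + (-21)²) = √841 = 29
|P_3P_1| = √((-24)² + (18)²) = √900 = 30
Perimeter = 5 + 29 + 30 = 64.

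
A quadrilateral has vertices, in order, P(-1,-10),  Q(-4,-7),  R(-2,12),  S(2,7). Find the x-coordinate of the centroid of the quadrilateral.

Apply the surveyor's formula. First the cross-terms c_i = x_i·y_{i+1} − x_{i+1}·y_i:
  -33, -62, -38, -13  ⇒  2A = -146, A = -73.
Then Σ (x_i + x_{i+1})·c_i = 524, so x̄ = 524 / (6·(-73)) = -262/219.

-262/219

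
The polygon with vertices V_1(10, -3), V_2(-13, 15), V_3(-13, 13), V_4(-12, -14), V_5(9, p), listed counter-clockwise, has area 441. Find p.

-14

Write out the shoelace sum; only the two edges meeting at V_5 involve p:
2·Area = [((-12)·p − 9·(-14)) + (9·(-3) − 10·p)] + 475
       = -22·p + 574 = 882
⇒ p = -14.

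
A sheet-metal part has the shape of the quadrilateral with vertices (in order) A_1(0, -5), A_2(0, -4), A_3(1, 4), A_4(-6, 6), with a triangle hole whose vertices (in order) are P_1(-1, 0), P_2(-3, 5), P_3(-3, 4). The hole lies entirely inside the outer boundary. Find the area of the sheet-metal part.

Outer boundary:
Apply the shoelace formula: 2A = Σ (x_i·y_{i+1} − x_{i+1}·y_i), indices taken mod 4.
Cross-terms: 0, 4, 30, 30  ⇒  Σ = 64
Area = |Σ|/2 = 32.
Hole:
Apply the shoelace (surveyor's) formula: 2A = Σ (x_i·y_{i+1} − x_{i+1}·y_i), indices taken mod 3.
Cross-terms: -5, 3, 4  ⇒  Σ = 2
Area = |Σ|/2 = 1.
Net area = 32 − 1 = 31.

31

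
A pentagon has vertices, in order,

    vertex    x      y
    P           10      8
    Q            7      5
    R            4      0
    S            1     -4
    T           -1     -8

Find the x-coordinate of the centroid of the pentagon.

41/9

Apply the shoelace formula. First the cross-terms c_i = x_i·y_{i+1} − x_{i+1}·y_i:
  -6, -20, -16, -12, 72  ⇒  2A = 18, A = 9.
Then Σ (x_i + x_{i+1})·c_i = 246, so x̄ = 246 / (6·9) = 41/9.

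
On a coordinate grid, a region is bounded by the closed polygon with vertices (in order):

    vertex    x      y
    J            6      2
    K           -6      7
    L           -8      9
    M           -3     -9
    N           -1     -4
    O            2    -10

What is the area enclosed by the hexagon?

120

Apply the shoelace (surveyor's) formula: 2A = Σ (x_i·y_{i+1} − x_{i+1}·y_i), indices taken mod 6.
J→K: (6)(7) − (-6)(2) = 54
K→L: (-6)(9) − (-8)(7) = 2
L→M: (-8)(-9) − (-3)(9) = 99
M→N: (-3)(-4) − (-1)(-9) = 3
N→O: (-1)(-10) − (2)(-4) = 18
O→J: (2)(2) − (6)(-10) = 64
Σ = 240
Area = |Σ|/2 = 120.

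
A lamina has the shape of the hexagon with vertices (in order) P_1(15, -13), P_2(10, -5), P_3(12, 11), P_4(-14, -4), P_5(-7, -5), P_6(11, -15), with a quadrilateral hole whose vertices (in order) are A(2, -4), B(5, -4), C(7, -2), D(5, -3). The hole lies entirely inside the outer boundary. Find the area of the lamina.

Outer boundary:
Σ = (55) + (170) + (106) + (42) + (160) + (82) = 615
Area = |Σ|/2 = 307.5.
Hole:
Apply the shoelace (surveyor's) formula: 2A = Σ (x_i·y_{i+1} − x_{i+1}·y_i), indices taken mod 4.
Σ = (12) + (18) + (-11) + (-14) = 5
Area = |Σ|/2 = 2.5.
Net area = 307.5 − 2.5 = 305.

305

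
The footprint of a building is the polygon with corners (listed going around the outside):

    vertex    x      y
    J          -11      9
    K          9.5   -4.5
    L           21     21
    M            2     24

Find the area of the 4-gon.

Σ = (-36) + (294) + (462) + (282) = 1002
Area = |Σ|/2 = 501.

501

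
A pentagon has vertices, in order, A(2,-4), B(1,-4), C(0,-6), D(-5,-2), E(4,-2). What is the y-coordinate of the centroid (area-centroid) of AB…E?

-166/51

Apply the surveyor's formula. First the cross-terms c_i = x_i·y_{i+1} − x_{i+1}·y_i:
  -4, -6, -30, 18, -12  ⇒  2A = -34, A = -17.
Then Σ (y_i + y_{i+1})·c_i = 332, so ȳ = 332 / (6·(-17)) = -166/51.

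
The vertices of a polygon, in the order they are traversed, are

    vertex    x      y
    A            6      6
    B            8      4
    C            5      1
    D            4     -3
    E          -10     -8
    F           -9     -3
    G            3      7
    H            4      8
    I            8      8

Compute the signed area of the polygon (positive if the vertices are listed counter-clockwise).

-124.5

Apply Gauss's area formula: 2A = Σ (x_i·y_{i+1} − x_{i+1}·y_i), indices taken mod 9.
A→B: (6)(4) − (8)(6) = -24
B→C: (8)(1) − (5)(4) = -12
C→D: (5)(-3) − (4)(1) = -19
D→E: (4)(-8) − (-10)(-3) = -62
E→F: (-10)(-3) − (-9)(-8) = -42
F→G: (-9)(7) − (3)(-3) = -54
G→H: (3)(8) − (4)(7) = -4
H→I: (4)(8) − (8)(8) = -32
I→A: (8)(6) − (6)(8) = 0
Σ = -249
Signed area = Σ/2 = -124.5 (negative ⇒ clockwise traversal).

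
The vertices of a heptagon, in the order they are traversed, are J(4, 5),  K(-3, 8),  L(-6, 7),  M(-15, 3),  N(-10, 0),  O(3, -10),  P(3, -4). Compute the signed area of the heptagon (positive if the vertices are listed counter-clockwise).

170

Σ = (47) + (27) + (87) + (30) + (100) + (18) + (31) = 340
Signed area = Σ/2 = 170 (positive ⇒ counter-clockwise traversal).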